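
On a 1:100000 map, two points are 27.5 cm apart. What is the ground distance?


ground = 27.5 cm * 100000 / 100 = 27500.0 m = 27.5 km

27.5 km


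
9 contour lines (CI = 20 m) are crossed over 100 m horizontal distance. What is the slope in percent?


elevation change = 9 * 20 = 180 m
slope = 180 / 100 * 100 = 180.0%

180.0%


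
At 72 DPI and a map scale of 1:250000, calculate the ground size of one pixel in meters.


pixel_cm = 2.54 / 72 ≈ 0.035278 cm
ground = pixel_cm * 250000 / 100 = 2.54 * 250000 / (72 * 100) = 635000 / 7200 ≈ 88.19 m

88.19 m


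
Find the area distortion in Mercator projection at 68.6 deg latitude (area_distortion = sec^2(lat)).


area_distortion = 1/cos^2(68.6) = 7.511

7.511


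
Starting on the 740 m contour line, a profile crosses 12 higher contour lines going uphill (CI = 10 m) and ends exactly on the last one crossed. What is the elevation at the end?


elevation = 740 + 12 * 10 = 860 m

860 m


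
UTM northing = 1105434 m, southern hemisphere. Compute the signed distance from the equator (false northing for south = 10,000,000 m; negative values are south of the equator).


For southern: actual = 1105434 - 10000000 = -8894566 m

-8894566 m


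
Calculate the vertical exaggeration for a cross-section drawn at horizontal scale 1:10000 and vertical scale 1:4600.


VE = horizontal_scale / vertical_scale = 10000 / 4600 ≈ 2.2

2.2x


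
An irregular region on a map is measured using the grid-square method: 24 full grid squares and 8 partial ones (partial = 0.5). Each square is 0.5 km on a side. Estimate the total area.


effective squares = 24 + 8 * 0.5 = 28.0
area = 28.0 * 0.25 = 7.0 km^2

7.0 km^2


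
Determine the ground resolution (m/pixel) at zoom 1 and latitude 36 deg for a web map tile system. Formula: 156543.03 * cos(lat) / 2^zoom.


res = 156543.03 * cos(36) / 2^1 = 156543.03 * 0.80901699 / 2 = 63322.99 m/pixel

63322.99 m/pixel


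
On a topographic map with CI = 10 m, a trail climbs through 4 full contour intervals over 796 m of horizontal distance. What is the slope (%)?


elevation change = 4 * 10 = 40 m
slope = 40 / 796 * 100 = 5.0%

5.0%


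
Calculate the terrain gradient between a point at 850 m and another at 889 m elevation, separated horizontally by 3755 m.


gradient = (889 - 850) / 3755 = 39 / 3755 = 0.0104

0.0104


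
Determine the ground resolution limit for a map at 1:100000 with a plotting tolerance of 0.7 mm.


ground = 0.7 mm * 100000 / 1000 = 70.0 m

70.0 m


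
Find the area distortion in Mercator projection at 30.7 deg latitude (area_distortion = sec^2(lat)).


area_distortion = 1/cos^2(30.7) = 1.353

1.353


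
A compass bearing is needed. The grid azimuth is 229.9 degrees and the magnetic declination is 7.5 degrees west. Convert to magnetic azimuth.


magnetic azimuth = grid azimuth - declination (east +ve)
mag_az = 229.9 - -7.5 = 237.4 degrees

237.4 degrees


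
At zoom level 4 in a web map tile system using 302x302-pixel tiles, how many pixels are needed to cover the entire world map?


tiles per axis = 2^4 = 16
total tiles = 16^2 = 256
pixels per axis = 16 * 302 = 4832
total pixels = 4832^2 = 23348224

23348224 pixels


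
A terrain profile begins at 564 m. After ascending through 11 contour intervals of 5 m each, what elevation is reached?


elevation = 564 + 11 * 5 = 619 m

619 m


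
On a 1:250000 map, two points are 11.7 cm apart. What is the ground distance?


ground = 11.7 cm * 250000 / 100 = 29250.0 m = 29.25 km

29.25 km


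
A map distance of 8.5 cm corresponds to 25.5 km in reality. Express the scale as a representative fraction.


ground = 25.5 km = 2550000 cm; RF denominator = ground / map = 2550000 / 8.5 = 300000; RF = 1:300000

1:300000


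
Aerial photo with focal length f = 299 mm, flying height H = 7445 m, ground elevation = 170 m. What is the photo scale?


scale = f / (H - h) = 299 mm / 7275 m = 299 / 7275000 = 1:24331

1:24331


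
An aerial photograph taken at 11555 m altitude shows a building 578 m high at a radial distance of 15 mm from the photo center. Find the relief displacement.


d = h * r / H = 578 * 15 / 11555 = 0.75 mm

0.75 mm


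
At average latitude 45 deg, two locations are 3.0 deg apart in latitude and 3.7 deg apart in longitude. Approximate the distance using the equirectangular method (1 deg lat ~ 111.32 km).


dlat_km = 3.0 * 111.32 = 333.96
dlon_km = 3.7 * 111.32 * cos(45) ≈ 291.246
dist = sqrt(333.96^2 + 291.246^2) ≈ 443.1 km

443.1 km


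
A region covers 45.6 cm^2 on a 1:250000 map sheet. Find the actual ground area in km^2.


ground_area = 45.6 * (250000/100)^2 = 285000000.0 m^2 = 285.0 km^2

285.0 km^2


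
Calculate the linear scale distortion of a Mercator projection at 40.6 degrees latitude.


SF = 1 / cos(40.6) = 1 / 0.759271 = 1.317

1.317


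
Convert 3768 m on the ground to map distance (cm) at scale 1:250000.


map_cm = 3768 * 100 / 250000 = 1.5072 cm ≈ 1.51 cm

1.51 cm


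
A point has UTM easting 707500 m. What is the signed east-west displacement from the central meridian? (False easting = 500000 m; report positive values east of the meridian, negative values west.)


displacement = 707500 - 500000 = 207500 m

207500 m


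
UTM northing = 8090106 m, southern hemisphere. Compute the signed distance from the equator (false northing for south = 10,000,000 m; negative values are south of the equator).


For southern: actual = 8090106 - 10000000 = -1909894 m

-1909894 m


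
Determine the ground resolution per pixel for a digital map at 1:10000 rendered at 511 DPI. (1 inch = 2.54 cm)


pixel_cm = 2.54 / 511 ≈ 0.004971 cm
ground = pixel_cm * 10000 / 100 = 2.54 * 10000 / (511 * 100) = 25400 / 51100 ≈ 0.5 m

0.5 m


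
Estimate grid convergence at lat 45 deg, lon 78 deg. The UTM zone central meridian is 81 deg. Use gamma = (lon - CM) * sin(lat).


gamma = (78 - 81) * sin(45) = -3 * 0.707107 = -2.121 degrees

-2.121 degrees


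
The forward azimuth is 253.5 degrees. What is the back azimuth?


back azimuth = (253.5 + 180) mod 360 = 73.5 degrees

73.5 degrees


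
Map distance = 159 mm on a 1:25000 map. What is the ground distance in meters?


ground = 159 mm * 25000 / 1000 = 3975.0 m

3975.0 m


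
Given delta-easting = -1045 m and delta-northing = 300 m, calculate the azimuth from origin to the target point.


az = atan2(-1045, 300) = -74.0 deg
adjusted to 0-360: 286.0 degrees

286.0 degrees


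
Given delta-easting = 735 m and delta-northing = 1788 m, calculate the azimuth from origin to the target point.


az = atan2(735, 1788) = 22.3 deg
adjusted to 0-360: 22.3 degrees

22.3 degrees


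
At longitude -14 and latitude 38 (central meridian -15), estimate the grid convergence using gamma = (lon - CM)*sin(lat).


gamma = (-14 - -15) * sin(38) = 1 * 0.615661 = 0.616 degrees

0.616 degrees


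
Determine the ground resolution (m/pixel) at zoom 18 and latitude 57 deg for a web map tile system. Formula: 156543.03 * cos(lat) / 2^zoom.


res = 156543.03 * cos(57) / 2^18 = 156543.03 * 0.54463904 / 262144 = 0.33 m/pixel

0.33 m/pixel


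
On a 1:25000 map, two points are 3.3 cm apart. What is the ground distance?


ground = 3.3 cm * 25000 / 100 = 825.0 m

825.0 m


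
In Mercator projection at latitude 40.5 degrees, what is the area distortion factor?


area_distortion = 1/cos^2(40.5) = 1.729

1.729


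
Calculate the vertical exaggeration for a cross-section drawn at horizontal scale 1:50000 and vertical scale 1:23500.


VE = horizontal_scale / vertical_scale = 50000 / 23500 ≈ 2.1

2.1x


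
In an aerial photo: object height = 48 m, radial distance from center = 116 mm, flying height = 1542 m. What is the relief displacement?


d = h * r / H = 48 * 116 / 1542 = 3.61 mm

3.61 mm


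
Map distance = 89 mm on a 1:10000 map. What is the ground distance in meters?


ground = 89 mm * 10000 / 1000 = 890.0 m

890.0 m


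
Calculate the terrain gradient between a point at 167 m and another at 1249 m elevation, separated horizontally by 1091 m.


gradient = (1249 - 167) / 1091 = 1082 / 1091 = 0.9918

0.9918


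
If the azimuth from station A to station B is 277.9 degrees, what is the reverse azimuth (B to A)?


back azimuth = (277.9 + 180) mod 360 = 97.9 degrees

97.9 degrees


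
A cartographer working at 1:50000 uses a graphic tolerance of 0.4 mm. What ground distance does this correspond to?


ground = 0.4 mm * 50000 / 1000 = 20.0 m

20.0 m


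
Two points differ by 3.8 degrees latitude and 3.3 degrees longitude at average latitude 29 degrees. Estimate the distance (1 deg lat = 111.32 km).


dlat_km = 3.8 * 111.32 = 423.016
dlon_km = 3.3 * 111.32 * cos(29) ≈ 321.297
dist = sqrt(423.016^2 + 321.297^2) ≈ 531.2 km

531.2 km


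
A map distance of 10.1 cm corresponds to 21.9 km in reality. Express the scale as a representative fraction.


ground = 21.9 km = 2190000 cm; RF denominator = ground / map = 2190000 / 10.1 ≈ 216832; RF = 1:216832

1:216832


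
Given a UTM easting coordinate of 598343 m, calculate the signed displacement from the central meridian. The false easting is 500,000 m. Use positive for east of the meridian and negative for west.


displacement = 598343 - 500000 = 98343 m

98343 m


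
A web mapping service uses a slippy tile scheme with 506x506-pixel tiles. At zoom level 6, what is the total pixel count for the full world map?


tiles per axis = 2^6 = 64
total tiles = 64^2 = 4096
pixels per axis = 64 * 506 = 32384
total pixels = 32384^2 = 1048723456

1048723456 pixels


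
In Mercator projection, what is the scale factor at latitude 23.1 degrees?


SF = 1 / cos(23.1) = 1 / 0.919821 = 1.087

1.087


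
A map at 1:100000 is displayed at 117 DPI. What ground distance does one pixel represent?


pixel_cm = 2.54 / 117 ≈ 0.021709 cm
ground = pixel_cm * 100000 / 100 = 2.54 * 100000 / (117 * 100) = 254000 / 11700 ≈ 21.71 m

21.71 m


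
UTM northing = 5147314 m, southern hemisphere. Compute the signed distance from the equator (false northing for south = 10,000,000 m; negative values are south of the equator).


For southern: actual = 5147314 - 10000000 = -4852686 m

-4852686 m


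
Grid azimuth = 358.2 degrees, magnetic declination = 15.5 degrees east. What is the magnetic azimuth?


magnetic azimuth = grid azimuth - declination (east +ve)
mag_az = 358.2 - 15.5 = 342.7 degrees

342.7 degrees


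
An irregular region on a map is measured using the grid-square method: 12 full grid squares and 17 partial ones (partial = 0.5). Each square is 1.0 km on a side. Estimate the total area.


effective squares = 12 + 17 * 0.5 = 20.5
area = 20.5 * 1.0 = 20.5 km^2

20.5 km^2


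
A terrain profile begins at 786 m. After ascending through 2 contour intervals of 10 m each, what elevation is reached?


elevation = 786 + 2 * 10 = 806 m

806 m


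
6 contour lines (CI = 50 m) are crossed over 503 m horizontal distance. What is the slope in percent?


elevation change = 6 * 50 = 300 m
slope = 300 / 503 * 100 = 59.6%

59.6%


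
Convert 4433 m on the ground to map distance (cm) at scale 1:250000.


map_cm = 4433 * 100 / 250000 = 1.7732 cm ≈ 1.77 cm

1.77 cm


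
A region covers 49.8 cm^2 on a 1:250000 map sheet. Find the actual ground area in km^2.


ground_area = 49.8 * (250000/100)^2 = 311250000.0 m^2 = 311.25 km^2

311.25 km^2


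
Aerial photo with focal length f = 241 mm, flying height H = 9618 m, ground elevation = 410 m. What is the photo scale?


scale = f / (H - h) = 241 mm / 9208 m = 241 / 9208000 = 1:38207

1:38207


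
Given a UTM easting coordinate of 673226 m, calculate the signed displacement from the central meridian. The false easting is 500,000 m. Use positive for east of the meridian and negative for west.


displacement = 673226 - 500000 = 173226 m

173226 m


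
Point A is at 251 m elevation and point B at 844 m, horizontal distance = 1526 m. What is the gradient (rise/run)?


gradient = (844 - 251) / 1526 = 593 / 1526 = 0.3886

0.3886


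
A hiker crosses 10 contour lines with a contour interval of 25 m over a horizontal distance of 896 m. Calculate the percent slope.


elevation change = 10 * 25 = 250 m
slope = 250 / 896 * 100 = 27.9%

27.9%


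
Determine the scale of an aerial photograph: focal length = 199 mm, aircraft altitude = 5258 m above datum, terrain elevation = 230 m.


scale = f / (H - h) = 199 mm / 5028 m = 199 / 5028000 = 1:25266

1:25266


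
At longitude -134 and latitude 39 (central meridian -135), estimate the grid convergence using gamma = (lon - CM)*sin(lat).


gamma = (-134 - -135) * sin(39) = 1 * 0.62932 = 0.629 degrees

0.629 degrees


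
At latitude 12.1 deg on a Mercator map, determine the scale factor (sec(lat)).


SF = 1 / cos(12.1) = 1 / 0.977783 = 1.023

1.023


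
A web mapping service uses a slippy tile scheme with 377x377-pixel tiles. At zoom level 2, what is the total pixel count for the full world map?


tiles per axis = 2^2 = 4
total tiles = 4^2 = 16
pixels per axis = 4 * 377 = 1508
total pixels = 1508^2 = 2274064

2274064 pixels


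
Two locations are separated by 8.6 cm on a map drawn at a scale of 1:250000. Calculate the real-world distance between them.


ground = 8.6 cm * 250000 / 100 = 21500.0 m = 21.5 km

21.5 km


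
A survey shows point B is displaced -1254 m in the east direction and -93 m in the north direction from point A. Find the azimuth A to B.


az = atan2(-1254, -93) = -94.2 deg
adjusted to 0-360: 265.8 degrees

265.8 degrees


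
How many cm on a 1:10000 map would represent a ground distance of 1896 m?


map_cm = 1896 * 100 / 10000 = 18.96 cm

18.96 cm


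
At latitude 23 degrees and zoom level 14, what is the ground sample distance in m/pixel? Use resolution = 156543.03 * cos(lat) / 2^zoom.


res = 156543.03 * cos(23) / 2^14 = 156543.03 * 0.92050485 / 16384 = 8.8 m/pixel

8.8 m/pixel


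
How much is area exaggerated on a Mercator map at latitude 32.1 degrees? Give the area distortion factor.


area_distortion = 1/cos^2(32.1) = 1.394

1.394


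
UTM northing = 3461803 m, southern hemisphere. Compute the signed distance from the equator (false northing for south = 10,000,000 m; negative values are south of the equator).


For southern: actual = 3461803 - 10000000 = -6538197 m

-6538197 m


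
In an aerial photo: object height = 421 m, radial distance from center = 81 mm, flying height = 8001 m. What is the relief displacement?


d = h * r / H = 421 * 81 / 8001 = 4.26 mm

4.26 mm


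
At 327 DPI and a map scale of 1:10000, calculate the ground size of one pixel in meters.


pixel_cm = 2.54 / 327 ≈ 0.007768 cm
ground = pixel_cm * 10000 / 100 = 2.54 * 10000 / (327 * 100) = 25400 / 32700 ≈ 0.78 m

0.78 m


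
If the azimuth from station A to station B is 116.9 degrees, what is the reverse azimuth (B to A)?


back azimuth = (116.9 + 180) mod 360 = 296.9 degrees

296.9 degrees


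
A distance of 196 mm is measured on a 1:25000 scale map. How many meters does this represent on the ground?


ground = 196 mm * 25000 / 1000 = 4900.0 m

4900.0 m


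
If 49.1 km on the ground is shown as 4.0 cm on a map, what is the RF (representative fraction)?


ground = 49.1 km = 4910000 cm; RF denominator = ground / map = 4910000 / 4.0 = 1227500; RF = 1:1227500

1:1227500


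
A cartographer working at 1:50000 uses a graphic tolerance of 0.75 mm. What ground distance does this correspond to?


ground = 0.75 mm * 50000 / 1000 = 37.5 m

37.5 m


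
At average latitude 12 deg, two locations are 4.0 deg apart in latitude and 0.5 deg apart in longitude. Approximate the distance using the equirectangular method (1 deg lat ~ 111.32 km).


dlat_km = 4.0 * 111.32 = 445.28
dlon_km = 0.5 * 111.32 * cos(12) ≈ 54.444
dist = sqrt(445.28^2 + 54.444^2) ≈ 448.6 km

448.6 km


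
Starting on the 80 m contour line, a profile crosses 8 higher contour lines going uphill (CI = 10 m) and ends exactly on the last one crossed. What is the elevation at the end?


elevation = 80 + 8 * 10 = 160 m

160 m


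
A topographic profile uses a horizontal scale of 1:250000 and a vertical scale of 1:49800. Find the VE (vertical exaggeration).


VE = horizontal_scale / vertical_scale = 250000 / 49800 ≈ 5.0

5.0x


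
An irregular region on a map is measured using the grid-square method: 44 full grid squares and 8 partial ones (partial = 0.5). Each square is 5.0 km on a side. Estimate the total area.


effective squares = 44 + 8 * 0.5 = 48.0
area = 48.0 * 25.0 = 1200.0 km^2

1200.0 km^2


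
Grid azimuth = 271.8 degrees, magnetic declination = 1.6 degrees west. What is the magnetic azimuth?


magnetic azimuth = grid azimuth - declination (east +ve)
mag_az = 271.8 - -1.6 = 273.4 degrees

273.4 degrees


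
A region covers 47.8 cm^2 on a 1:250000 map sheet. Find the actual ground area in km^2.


ground_area = 47.8 * (250000/100)^2 = 298750000.0 m^2 = 298.75 km^2

298.75 km^2


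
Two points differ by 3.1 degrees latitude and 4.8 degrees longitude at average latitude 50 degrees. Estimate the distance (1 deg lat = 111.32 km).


dlat_km = 3.1 * 111.32 = 345.092
dlon_km = 4.8 * 111.32 * cos(50) ≈ 343.465
dist = sqrt(345.092^2 + 343.465^2) ≈ 486.9 km

486.9 km


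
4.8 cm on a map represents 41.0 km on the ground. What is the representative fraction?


ground = 41.0 km = 4100000 cm; RF denominator = ground / map = 4100000 / 4.8 ≈ 854167; RF = 1:854167

1:854167


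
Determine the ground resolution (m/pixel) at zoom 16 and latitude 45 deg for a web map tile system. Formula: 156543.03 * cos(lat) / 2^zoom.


res = 156543.03 * cos(45) / 2^16 = 156543.03 * 0.70710678 / 65536 = 1.69 m/pixel

1.69 m/pixel


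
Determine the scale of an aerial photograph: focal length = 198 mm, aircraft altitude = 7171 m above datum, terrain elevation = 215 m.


scale = f / (H - h) = 198 mm / 6956 m = 198 / 6956000 = 1:35131

1:35131


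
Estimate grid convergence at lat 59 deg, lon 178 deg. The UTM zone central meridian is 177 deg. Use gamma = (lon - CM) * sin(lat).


gamma = (178 - 177) * sin(59) = 1 * 0.857167 = 0.857 degrees

0.857 degrees


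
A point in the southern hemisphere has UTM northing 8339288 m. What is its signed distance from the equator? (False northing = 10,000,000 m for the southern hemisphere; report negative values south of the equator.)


For southern: actual = 8339288 - 10000000 = -1660712 m

-1660712 m


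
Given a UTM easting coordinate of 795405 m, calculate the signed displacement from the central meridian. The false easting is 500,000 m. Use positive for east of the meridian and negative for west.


displacement = 795405 - 500000 = 295405 m

295405 m


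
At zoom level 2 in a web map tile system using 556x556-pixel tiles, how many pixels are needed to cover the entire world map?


tiles per axis = 2^2 = 4
total tiles = 4^2 = 16
pixels per axis = 4 * 556 = 2224
total pixels = 2224^2 = 4946176

4946176 pixels


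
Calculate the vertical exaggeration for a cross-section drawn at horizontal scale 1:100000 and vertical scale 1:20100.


VE = horizontal_scale / vertical_scale = 100000 / 20100 ≈ 5.0

5.0x


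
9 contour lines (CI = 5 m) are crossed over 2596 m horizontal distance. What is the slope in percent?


elevation change = 9 * 5 = 45 m
slope = 45 / 2596 * 100 = 1.7%

1.7%


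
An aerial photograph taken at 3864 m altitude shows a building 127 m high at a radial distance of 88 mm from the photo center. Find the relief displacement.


d = h * r / H = 127 * 88 / 3864 = 2.89 mm

2.89 mm


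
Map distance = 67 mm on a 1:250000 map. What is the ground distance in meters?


ground = 67 mm * 250000 / 1000 = 16750.0 m

16750.0 m


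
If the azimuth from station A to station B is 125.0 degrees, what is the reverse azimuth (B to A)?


back azimuth = (125.0 + 180) mod 360 = 305.0 degrees

305.0 degrees


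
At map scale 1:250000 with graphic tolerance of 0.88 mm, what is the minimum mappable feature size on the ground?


ground = 0.88 mm * 250000 / 1000 = 220.0 m

220.0 m


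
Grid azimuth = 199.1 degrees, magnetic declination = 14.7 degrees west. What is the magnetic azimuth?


magnetic azimuth = grid azimuth - declination (east +ve)
mag_az = 199.1 - -14.7 = 213.8 degrees

213.8 degrees


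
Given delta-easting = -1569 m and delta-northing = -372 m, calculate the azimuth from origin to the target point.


az = atan2(-1569, -372) = -103.3 deg
adjusted to 0-360: 256.7 degrees

256.7 degrees


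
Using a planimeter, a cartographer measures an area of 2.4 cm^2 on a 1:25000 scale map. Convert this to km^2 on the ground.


ground_area = 2.4 * (25000/100)^2 = 150000.0 m^2 = 0.15 km^2

0.15 km^2


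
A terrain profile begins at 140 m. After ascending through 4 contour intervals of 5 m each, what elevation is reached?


elevation = 140 + 4 * 5 = 160 m

160 m


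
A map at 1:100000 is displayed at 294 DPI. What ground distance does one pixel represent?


pixel_cm = 2.54 / 294 ≈ 0.008639 cm
ground = pixel_cm * 100000 / 100 = 2.54 * 100000 / (294 * 100) = 254000 / 29400 ≈ 8.64 m

8.64 m


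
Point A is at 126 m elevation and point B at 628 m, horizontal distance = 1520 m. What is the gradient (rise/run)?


gradient = (628 - 126) / 1520 = 502 / 1520 = 0.3303

0.3303


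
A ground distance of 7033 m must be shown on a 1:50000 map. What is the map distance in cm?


map_cm = 7033 * 100 / 50000 = 14.066 cm ≈ 14.07 cm

14.07 cm


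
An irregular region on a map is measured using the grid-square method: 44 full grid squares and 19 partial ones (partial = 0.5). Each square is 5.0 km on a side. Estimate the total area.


effective squares = 44 + 19 * 0.5 = 53.5
area = 53.5 * 25.0 = 1337.5 km^2

1337.5 km^2


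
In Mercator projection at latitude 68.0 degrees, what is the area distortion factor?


area_distortion = 1/cos^2(68.0) = 7.126

7.126


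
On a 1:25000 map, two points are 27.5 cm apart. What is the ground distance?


ground = 27.5 cm * 25000 / 100 = 6875.0 m = 6.875 km

6.875 km


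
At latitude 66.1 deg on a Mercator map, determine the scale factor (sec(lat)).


SF = 1 / cos(66.1) = 1 / 0.405142 = 2.468

2.468


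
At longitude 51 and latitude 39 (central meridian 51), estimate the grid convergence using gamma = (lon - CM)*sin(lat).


gamma = (51 - 51) * sin(39) = 0 * 0.62932 = 0.0 degrees

0.0 degrees


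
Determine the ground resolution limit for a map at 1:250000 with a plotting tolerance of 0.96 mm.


ground = 0.96 mm * 250000 / 1000 = 240.0 m

240.0 m


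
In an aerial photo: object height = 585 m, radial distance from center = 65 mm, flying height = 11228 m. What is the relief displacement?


d = h * r / H = 585 * 65 / 11228 = 3.39 mm

3.39 mm


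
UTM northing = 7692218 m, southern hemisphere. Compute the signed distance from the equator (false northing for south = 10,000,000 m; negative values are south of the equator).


For southern: actual = 7692218 - 10000000 = -2307782 m

-2307782 m


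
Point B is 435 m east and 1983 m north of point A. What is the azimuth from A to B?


az = atan2(435, 1983) = 12.4 deg
adjusted to 0-360: 12.4 degrees

12.4 degrees


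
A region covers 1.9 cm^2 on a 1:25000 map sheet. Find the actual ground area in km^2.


ground_area = 1.9 * (25000/100)^2 = 118750.0 m^2 = 0.11875 km^2 ≈ 0.119 km^2

0.119 km^2


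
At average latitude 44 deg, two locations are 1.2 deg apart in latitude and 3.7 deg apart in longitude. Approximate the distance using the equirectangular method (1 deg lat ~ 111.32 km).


dlat_km = 1.2 * 111.32 = 133.584
dlon_km = 3.7 * 111.32 * cos(44) ≈ 296.285
dist = sqrt(133.584^2 + 296.285^2) ≈ 325.0 km

325.0 km


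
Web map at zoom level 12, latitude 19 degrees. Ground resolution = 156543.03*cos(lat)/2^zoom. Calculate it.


res = 156543.03 * cos(19) / 2^12 = 156543.03 * 0.94551858 / 4096 = 36.14 m/pixel

36.14 m/pixel


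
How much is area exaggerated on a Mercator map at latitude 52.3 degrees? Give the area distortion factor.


area_distortion = 1/cos^2(52.3) = 2.674

2.674


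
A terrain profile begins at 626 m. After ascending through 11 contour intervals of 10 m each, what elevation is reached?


elevation = 626 + 11 * 10 = 736 m

736 m


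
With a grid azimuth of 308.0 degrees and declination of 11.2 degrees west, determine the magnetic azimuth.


magnetic azimuth = grid azimuth - declination (east +ve)
mag_az = 308.0 - -11.2 = 319.2 degrees

319.2 degrees


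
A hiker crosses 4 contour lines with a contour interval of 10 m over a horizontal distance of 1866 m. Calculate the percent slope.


elevation change = 4 * 10 = 40 m
slope = 40 / 1866 * 100 = 2.1%

2.1%


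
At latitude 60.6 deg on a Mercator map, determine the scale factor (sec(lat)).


SF = 1 / cos(60.6) = 1 / 0.490904 = 2.037

2.037


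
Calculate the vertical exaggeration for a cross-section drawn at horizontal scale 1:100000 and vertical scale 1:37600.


VE = horizontal_scale / vertical_scale = 100000 / 37600 ≈ 2.7

2.7x


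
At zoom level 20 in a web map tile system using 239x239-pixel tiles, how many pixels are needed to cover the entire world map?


tiles per axis = 2^20 = 1048576
total tiles = 1048576^2 = 1099511627776
pixels per axis = 1048576 * 239 = 250609664
total pixels = 250609664^2 = 62805203690192896

62805203690192896 pixels


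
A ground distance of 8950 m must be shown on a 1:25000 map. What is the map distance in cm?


map_cm = 8950 * 100 / 25000 = 35.8 cm

35.8 cm


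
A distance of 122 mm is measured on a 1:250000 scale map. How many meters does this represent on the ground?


ground = 122 mm * 250000 / 1000 = 30500.0 m

30500.0 m


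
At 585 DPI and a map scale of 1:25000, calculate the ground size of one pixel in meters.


pixel_cm = 2.54 / 585 ≈ 0.004342 cm
ground = pixel_cm * 25000 / 100 = 2.54 * 25000 / (585 * 100) = 63500 / 58500 ≈ 1.09 m

1.09 m


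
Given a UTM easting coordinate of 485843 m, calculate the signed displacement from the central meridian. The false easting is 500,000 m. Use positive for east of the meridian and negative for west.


displacement = 485843 - 500000 = -14157 m

-14157 m


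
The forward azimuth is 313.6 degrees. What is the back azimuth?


back azimuth = (313.6 + 180) mod 360 = 133.6 degrees

133.6 degrees


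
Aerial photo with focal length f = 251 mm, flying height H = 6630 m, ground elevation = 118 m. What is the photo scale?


scale = f / (H - h) = 251 mm / 6512 m = 251 / 6512000 = 1:25944

1:25944


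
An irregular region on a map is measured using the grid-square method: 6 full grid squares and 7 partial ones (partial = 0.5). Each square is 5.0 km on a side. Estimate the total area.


effective squares = 6 + 7 * 0.5 = 9.5
area = 9.5 * 25.0 = 237.5 km^2

237.5 km^2


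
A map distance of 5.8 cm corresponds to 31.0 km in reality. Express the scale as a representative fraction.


ground = 31.0 km = 3100000 cm; RF denominator = ground / map = 3100000 / 5.8 ≈ 534483; RF = 1:534483

1:534483


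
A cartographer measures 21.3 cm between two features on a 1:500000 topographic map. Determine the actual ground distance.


ground = 21.3 cm * 500000 / 100 = 106500.0 m = 106.5 km

106.5 km


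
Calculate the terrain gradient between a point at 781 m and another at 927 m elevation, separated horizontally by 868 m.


gradient = (927 - 781) / 868 = 146 / 868 = 0.1682

0.1682


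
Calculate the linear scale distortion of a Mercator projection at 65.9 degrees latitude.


SF = 1 / cos(65.9) = 1 / 0.40833 = 2.449

2.449


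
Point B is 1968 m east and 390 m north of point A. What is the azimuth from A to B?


az = atan2(1968, 390) = 78.8 deg
adjusted to 0-360: 78.8 degrees

78.8 degrees


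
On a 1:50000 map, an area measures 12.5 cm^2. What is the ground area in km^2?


ground_area = 12.5 * (50000/100)^2 = 3125000.0 m^2 = 3.125 km^2

3.125 km^2


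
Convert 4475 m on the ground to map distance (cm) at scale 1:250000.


map_cm = 4475 * 100 / 250000 = 1.79 cm

1.79 cm


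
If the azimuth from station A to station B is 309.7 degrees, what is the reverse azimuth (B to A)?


back azimuth = (309.7 + 180) mod 360 = 129.7 degrees

129.7 degrees


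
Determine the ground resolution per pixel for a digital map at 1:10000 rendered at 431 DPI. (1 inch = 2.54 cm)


pixel_cm = 2.54 / 431 ≈ 0.005893 cm
ground = pixel_cm * 10000 / 100 = 2.54 * 10000 / (431 * 100) = 25400 / 43100 ≈ 0.59 m

0.59 m


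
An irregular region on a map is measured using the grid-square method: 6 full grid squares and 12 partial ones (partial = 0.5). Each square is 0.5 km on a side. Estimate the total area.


effective squares = 6 + 12 * 0.5 = 12.0
area = 12.0 * 0.25 = 3.0 km^2

3.0 km^2


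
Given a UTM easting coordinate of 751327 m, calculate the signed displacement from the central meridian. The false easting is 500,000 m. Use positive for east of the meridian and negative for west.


displacement = 751327 - 500000 = 251327 m

251327 m


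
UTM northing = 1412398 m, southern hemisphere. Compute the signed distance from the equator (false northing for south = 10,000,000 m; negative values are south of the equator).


For southern: actual = 1412398 - 10000000 = -8587602 m

-8587602 m


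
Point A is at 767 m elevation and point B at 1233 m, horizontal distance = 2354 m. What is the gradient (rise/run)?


gradient = (1233 - 767) / 2354 = 466 / 2354 = 0.198

0.198


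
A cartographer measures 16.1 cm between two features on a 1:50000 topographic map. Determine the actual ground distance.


ground = 16.1 cm * 50000 / 100 = 8050.0 m = 8.05 km

8.05 km


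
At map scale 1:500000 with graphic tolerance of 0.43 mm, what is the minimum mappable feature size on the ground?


ground = 0.43 mm * 500000 / 1000 = 215.0 m

215.0 m


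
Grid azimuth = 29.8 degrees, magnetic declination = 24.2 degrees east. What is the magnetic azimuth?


magnetic azimuth = grid azimuth - declination (east +ve)
mag_az = 29.8 - 24.2 = 5.6 degrees

5.6 degrees


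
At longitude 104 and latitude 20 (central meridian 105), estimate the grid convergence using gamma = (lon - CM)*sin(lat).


gamma = (104 - 105) * sin(20) = -1 * 0.34202 = -0.342 degrees

-0.342 degrees


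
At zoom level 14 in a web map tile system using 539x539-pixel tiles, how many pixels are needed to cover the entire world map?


tiles per axis = 2^14 = 16384
total tiles = 16384^2 = 268435456
pixels per axis = 16384 * 539 = 8830976
total pixels = 8830976^2 = 77986137112576

77986137112576 pixels


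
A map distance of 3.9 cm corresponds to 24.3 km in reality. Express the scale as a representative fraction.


ground = 24.3 km = 2430000 cm; RF denominator = ground / map = 2430000 / 3.9 ≈ 623077; RF = 1:623077

1:623077


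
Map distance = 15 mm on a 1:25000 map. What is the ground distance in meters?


ground = 15 mm * 25000 / 1000 = 375.0 m

375.0 m


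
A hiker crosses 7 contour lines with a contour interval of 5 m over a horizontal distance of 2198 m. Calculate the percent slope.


elevation change = 7 * 5 = 35 m
slope = 35 / 2198 * 100 = 1.6%

1.6%


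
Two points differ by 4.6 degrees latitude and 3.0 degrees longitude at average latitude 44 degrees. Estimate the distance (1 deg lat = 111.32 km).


dlat_km = 4.6 * 111.32 = 512.072
dlon_km = 3.0 * 111.32 * cos(44) ≈ 240.231
dist = sqrt(512.072^2 + 240.231^2) ≈ 565.6 km

565.6 km


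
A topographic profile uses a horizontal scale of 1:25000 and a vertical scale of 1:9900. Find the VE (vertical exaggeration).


VE = horizontal_scale / vertical_scale = 25000 / 9900 ≈ 2.5

2.5x


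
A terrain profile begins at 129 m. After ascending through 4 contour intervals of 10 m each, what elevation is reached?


elevation = 129 + 4 * 10 = 169 m

169 m


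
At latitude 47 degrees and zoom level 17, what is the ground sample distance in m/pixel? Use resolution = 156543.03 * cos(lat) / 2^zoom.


res = 156543.03 * cos(47) / 2^17 = 156543.03 * 0.68199836 / 131072 = 0.81 m/pixel

0.81 m/pixel


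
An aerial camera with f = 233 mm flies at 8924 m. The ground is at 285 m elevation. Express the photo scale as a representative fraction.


scale = f / (H - h) = 233 mm / 8639 m = 233 / 8639000 = 1:37077

1:37077


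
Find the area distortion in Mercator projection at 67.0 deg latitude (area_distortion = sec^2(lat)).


area_distortion = 1/cos^2(67.0) = 6.55

6.55


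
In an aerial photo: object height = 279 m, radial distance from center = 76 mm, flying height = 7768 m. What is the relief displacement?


d = h * r / H = 279 * 76 / 7768 = 2.73 mm

2.73 mm


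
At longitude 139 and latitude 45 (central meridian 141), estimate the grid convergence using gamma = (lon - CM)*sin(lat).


gamma = (139 - 141) * sin(45) = -2 * 0.707107 = -1.414 degrees

-1.414 degrees


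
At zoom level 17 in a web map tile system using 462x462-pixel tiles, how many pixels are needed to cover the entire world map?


tiles per axis = 2^17 = 131072
total tiles = 131072^2 = 17179869184
pixels per axis = 131072 * 462 = 60555264
total pixels = 60555264^2 = 3666939998109696

3666939998109696 pixels


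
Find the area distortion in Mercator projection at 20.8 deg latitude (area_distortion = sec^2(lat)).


area_distortion = 1/cos^2(20.8) = 1.144

1.144


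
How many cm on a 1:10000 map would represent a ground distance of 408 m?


map_cm = 408 * 100 / 10000 = 4.08 cm

4.08 cm


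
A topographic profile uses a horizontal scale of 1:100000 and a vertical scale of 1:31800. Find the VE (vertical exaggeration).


VE = horizontal_scale / vertical_scale = 100000 / 31800 ≈ 3.1

3.1x


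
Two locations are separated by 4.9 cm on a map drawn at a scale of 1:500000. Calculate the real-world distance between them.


ground = 4.9 cm * 500000 / 100 = 24500.0 m = 24.5 km

24.5 km


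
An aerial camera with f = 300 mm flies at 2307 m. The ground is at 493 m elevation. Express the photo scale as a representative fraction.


scale = f / (H - h) = 300 mm / 1814 m = 300 / 1814000 = 1:6047

1:6047


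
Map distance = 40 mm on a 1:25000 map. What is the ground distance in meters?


ground = 40 mm * 25000 / 1000 = 1000.0 m

1000.0 m


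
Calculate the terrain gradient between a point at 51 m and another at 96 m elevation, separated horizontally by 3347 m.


gradient = (96 - 51) / 3347 = 45 / 3347 = 0.0134

0.0134


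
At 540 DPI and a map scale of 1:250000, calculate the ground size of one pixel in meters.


pixel_cm = 2.54 / 540 ≈ 0.004704 cm
ground = pixel_cm * 250000 / 100 = 2.54 * 250000 / (540 * 100) = 635000 / 54000 ≈ 11.76 m

11.76 m


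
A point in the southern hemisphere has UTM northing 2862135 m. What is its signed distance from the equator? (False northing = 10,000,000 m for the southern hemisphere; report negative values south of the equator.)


For southern: actual = 2862135 - 10000000 = -7137865 m

-7137865 m


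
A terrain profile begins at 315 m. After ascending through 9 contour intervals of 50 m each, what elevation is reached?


elevation = 315 + 9 * 50 = 765 m

765 m


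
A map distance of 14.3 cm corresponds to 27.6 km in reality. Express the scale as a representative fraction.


ground = 27.6 km = 2760000 cm; RF denominator = ground / map = 2760000 / 14.3 ≈ 193007; RF = 1:193007

1:193007


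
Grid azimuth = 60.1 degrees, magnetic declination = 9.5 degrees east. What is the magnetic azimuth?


magnetic azimuth = grid azimuth - declination (east +ve)
mag_az = 60.1 - 9.5 = 50.6 degrees

50.6 degrees


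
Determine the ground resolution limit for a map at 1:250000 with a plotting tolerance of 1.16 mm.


ground = 1.16 mm * 250000 / 1000 = 290.0 m

290.0 m


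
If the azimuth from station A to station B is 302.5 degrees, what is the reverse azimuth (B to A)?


back azimuth = (302.5 + 180) mod 360 = 122.5 degrees

122.5 degrees


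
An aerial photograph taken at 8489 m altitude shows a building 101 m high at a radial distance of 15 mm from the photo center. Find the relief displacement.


d = h * r / H = 101 * 15 / 8489 = 0.18 mm

0.18 mm


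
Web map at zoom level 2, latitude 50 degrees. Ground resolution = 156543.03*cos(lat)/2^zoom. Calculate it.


res = 156543.03 * cos(50) / 2^2 = 156543.03 * 0.64278761 / 4 = 25155.98 m/pixel

25155.98 m/pixel


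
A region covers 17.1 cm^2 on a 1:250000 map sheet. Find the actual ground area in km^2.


ground_area = 17.1 * (250000/100)^2 = 106875000.0 m^2 = 106.875 km^2

106.875 km^2


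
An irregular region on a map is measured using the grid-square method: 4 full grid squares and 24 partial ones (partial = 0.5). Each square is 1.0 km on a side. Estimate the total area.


effective squares = 4 + 24 * 0.5 = 16.0
area = 16.0 * 1.0 = 16.0 km^2

16.0 km^2


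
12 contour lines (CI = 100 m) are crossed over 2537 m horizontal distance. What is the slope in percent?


elevation change = 12 * 100 = 1200 m
slope = 1200 / 2537 * 100 = 47.3%

47.3%


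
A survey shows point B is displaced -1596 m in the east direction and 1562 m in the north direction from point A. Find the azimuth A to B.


az = atan2(-1596, 1562) = -45.6 deg
adjusted to 0-360: 314.4 degrees

314.4 degrees


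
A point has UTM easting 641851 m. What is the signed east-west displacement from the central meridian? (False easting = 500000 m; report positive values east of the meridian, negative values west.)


displacement = 641851 - 500000 = 141851 m

141851 m


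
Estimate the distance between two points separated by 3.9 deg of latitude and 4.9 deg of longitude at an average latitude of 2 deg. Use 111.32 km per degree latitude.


dlat_km = 3.9 * 111.32 = 434.148
dlon_km = 4.9 * 111.32 * cos(2) ≈ 545.136
dist = sqrt(434.148^2 + 545.136^2) ≈ 696.9 km

696.9 km


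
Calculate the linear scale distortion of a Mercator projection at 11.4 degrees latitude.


SF = 1 / cos(11.4) = 1 / 0.980271 = 1.02

1.02


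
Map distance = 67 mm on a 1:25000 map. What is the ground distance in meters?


ground = 67 mm * 25000 / 1000 = 1675.0 m

1675.0 m


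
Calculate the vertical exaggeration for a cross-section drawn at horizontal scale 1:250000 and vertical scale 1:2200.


VE = horizontal_scale / vertical_scale = 250000 / 2200 ≈ 113.6

113.6x


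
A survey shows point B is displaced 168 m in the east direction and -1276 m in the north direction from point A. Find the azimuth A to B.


az = atan2(168, -1276) = 172.5 deg
adjusted to 0-360: 172.5 degrees

172.5 degrees


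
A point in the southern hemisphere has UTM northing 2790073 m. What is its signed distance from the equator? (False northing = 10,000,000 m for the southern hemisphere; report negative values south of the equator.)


For southern: actual = 2790073 - 10000000 = -7209927 m

-7209927 m


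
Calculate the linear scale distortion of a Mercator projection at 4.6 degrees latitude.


SF = 1 / cos(4.6) = 1 / 0.996779 = 1.003

1.003


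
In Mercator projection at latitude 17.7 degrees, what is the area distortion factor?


area_distortion = 1/cos^2(17.7) = 1.102

1.102


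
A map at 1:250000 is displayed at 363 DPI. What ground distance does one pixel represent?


pixel_cm = 2.54 / 363 ≈ 0.006997 cm
ground = pixel_cm * 250000 / 100 = 2.54 * 250000 / (363 * 100) = 635000 / 36300 ≈ 17.49 m

17.49 m
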